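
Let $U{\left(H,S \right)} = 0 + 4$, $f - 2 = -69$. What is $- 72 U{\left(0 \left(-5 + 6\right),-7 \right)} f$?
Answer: $19296$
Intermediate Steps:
$f = -67$ ($f = 2 - 69 = -67$)
$U{\left(H,S \right)} = 4$
$- 72 U{\left(0 \left(-5 + 6\right),-7 \right)} f = \left(-72\right) 4 \left(-67\right) = \left(-288\right) \left(-67\right) = 19296$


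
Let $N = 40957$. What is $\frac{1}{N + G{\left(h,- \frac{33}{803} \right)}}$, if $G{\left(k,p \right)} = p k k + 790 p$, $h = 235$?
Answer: $\frac{73}{2821816} \approx 2.587 \cdot 10^{-5}$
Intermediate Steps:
$G{\left(k,p \right)} = 790 p + p k^{2}$ ($G{\left(k,p \right)} = k p k + 790 p = p k^{2} + 790 p = 790 p + p k^{2}$)
$\frac{1}{N + G{\left(h,- \frac{33}{803} \right)}} = \frac{1}{40957 + - \frac{33}{803} \left(790 + 235^{2}\right)} = \frac{1}{40957 + \left(-33\right) \frac{1}{803} \left(790 + 55225\right)} = \frac{1}{40957 - \frac{168045}{73}} = \frac{1}{\frac{2821816}{73}} = \frac{73}{2821816}$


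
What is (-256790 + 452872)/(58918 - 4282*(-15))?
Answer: 98041/61574 ≈ 1.5922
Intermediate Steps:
(-256790 + 452872)/(58918 - 4282*(-15)) = 196082/(58918 + 64230) = 196082/123148 = 196082*(1/123148) = 98041/61574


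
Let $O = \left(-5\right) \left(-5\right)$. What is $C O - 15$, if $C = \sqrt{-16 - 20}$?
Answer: $-15 + 150 i \approx -15.0 + 150.0 i$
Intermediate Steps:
$C = 6 i$ ($C = \sqrt{-36} = 6 i \approx 6.0 i$)
$O = 25$
$C O - 15 = 6 i 25 - 15 = 150 i - 15 = -15 + 150 i$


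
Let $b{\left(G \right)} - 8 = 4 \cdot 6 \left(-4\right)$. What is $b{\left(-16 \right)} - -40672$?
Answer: $40584$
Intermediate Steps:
$b{\left(G \right)} = -88$ ($b{\left(G \right)} = 8 + 4 \cdot 6 \left(-4\right) = 8 + 24 \left(-4\right) = 8 - 96 = -88$)
$b{\left(-16 \right)} - -40672 = -88 - -40672 = -88 + 40672 = 40584$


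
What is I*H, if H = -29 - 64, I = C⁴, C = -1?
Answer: -93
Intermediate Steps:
I = 1 (I = (-1)⁴ = 1)
H = -93
I*H = 1*(-93) = -93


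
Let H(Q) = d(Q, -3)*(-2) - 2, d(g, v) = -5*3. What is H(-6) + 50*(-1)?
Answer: -22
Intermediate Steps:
d(g, v) = -15
H(Q) = 28 (H(Q) = -15*(-2) - 2 = 30 - 2 = 28)
H(-6) + 50*(-1) = 28 + 50*(-1) = 28 - 50 = -22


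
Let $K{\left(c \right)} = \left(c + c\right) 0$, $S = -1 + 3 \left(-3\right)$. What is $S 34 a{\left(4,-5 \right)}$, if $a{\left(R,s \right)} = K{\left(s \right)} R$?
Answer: $0$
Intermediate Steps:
$S = -10$ ($S = -1 - 9 = -10$)
$K{\left(c \right)} = 0$ ($K{\left(c \right)} = 2 c 0 = 0$)
$a{\left(R,s \right)} = 0$ ($a{\left(R,s \right)} = 0 R = 0$)
$S 34 a{\left(4,-5 \right)} = \left(-10\right) 34 \cdot 0 = \left(-340\right) 0 = 0$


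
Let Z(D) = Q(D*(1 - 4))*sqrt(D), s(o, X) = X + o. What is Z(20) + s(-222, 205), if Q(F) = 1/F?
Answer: -17 - sqrt(5)/30 ≈ -17.075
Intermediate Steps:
Q(F) = 1/F
Z(D) = -1/(3*sqrt(D)) (Z(D) = sqrt(D)/((D*(1 - 4))) = sqrt(D)/((D*(-3))) = sqrt(D)/((-3*D)) = (-1/(3*D))*sqrt(D) = -1/(3*sqrt(D)))
Z(20) + s(-222, 205) = -sqrt(5)/30 + (205 - 222) = -sqrt(5)/30 - 17 = -17 - sqrt(5)/30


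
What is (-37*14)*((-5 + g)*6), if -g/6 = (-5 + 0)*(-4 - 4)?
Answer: 761460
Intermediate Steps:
g = -240 (g = -6*(-5 + 0)*(-4 - 4) = -(-30)*(-8) = -6*40 = -240)
(-37*14)*((-5 + g)*6) = (-37*14)*((-5 - 240)*6) = -(-126910)*6 = -518*(-1470) = 761460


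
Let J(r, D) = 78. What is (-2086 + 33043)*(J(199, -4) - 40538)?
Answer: -1252520220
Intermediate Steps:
(-2086 + 33043)*(J(199, -4) - 40538) = (-2086 + 33043)*(78 - 40538) = 30957*(-40460) = -1252520220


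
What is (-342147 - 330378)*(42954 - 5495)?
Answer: -25192113975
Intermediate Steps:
(-342147 - 330378)*(42954 - 5495) = -672525*37459 = -25192113975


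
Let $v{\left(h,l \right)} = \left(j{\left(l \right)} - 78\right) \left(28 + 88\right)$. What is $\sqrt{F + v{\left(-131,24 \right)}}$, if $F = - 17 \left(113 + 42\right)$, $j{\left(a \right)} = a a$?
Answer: $\sqrt{55133} \approx 234.8$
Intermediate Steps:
$j{\left(a \right)} = a^{2}$
$v{\left(h,l \right)} = -9048 + 116 l^{2}$ ($v{\left(h,l \right)} = \left(l^{2} - 78\right) \left(28 + 88\right) = \left(-78 + l^{2}\right) 116 = -9048 + 116 l^{2}$)
$F = -2635$ ($F = \left(-17\right) 155 = -2635$)
$\sqrt{F + v{\left(-131,24 \right)}} = \sqrt{-2635 - \left(9048 - 116 \cdot 24^{2}\right)} = \sqrt{-2635 + \left(-9048 + 116 \cdot 576\right)} = \sqrt{-2635 + \left(-9048 + 66816\right)} = \sqrt{-2635 + 57768} = \sqrt{55133}$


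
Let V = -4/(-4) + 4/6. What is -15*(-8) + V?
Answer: 365/3 ≈ 121.67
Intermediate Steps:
V = 5/3 (V = -4*(-¼) + 4*(⅙) = 1 + ⅔ = 5/3 ≈ 1.6667)
-15*(-8) + V = -15*(-8) + 5/3 = 120 + 5/3 = 365/3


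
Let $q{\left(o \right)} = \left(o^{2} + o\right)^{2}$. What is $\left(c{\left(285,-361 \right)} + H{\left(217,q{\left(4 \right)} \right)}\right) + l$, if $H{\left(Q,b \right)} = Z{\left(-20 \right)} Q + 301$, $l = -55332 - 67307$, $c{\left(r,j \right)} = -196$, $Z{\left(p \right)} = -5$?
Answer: $-123619$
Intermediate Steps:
$l = -122639$ ($l = -55332 - 67307 = -122639$)
$q{\left(o \right)} = \left(o + o^{2}\right)^{2}$
$H{\left(Q,b \right)} = 301 - 5 Q$ ($H{\left(Q,b \right)} = - 5 Q + 301 = 301 - 5 Q$)
$\left(c{\left(285,-361 \right)} + H{\left(217,q{\left(4 \right)} \right)}\right) + l = \left(-196 + \left(301 - 1085\right)\right) - 122639 = \left(-196 - 784\right) - 122639 = -980 - 122639 = -123619$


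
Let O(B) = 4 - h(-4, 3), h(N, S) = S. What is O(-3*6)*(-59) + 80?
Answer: 21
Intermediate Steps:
O(B) = 1 (O(B) = 4 - 1*3 = 4 - 3 = 1)
O(-3*6)*(-59) + 80 = 1*(-59) + 80 = -59 + 80 = 21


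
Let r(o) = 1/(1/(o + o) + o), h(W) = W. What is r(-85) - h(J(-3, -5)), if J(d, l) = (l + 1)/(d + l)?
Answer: -14791/28902 ≈ -0.51176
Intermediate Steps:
J(d, l) = (1 + l)/(d + l)
r(o) = 1/(o + 1/(2*o)) (r(o) = 1/(1/(2*o) + o) = 1/(o + 1/(2*o)))
r(-85) - h(J(-3, -5)) = 2*(-85)/(1 + 2*(-85)²) - (1 - 5)/(-3 - 5) = 2*(-85)/(1 + 2*7225) - (-4)/(-8) = 2*(-85)/(1 + 14450) - (-1)*(-4)/8 = 2*(-85)/14451 - 1*½ = 2*(-85)*(1/14451) - ½ = -170/14451 - ½ = -14791/28902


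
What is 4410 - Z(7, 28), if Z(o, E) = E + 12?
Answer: 4370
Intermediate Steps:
Z(o, E) = 12 + E
4410 - Z(7, 28) = 4410 - (12 + 28) = 4410 - 1*40 = 4410 - 40 = 4370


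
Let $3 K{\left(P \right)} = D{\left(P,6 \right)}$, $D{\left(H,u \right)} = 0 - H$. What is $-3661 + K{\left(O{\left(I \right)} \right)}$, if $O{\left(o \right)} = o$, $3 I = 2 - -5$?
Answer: $- \frac{32956}{9} \approx -3661.8$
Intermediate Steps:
$I = \frac{7}{3}$ ($I = \frac{2 - -5}{3} = \frac{2 + 5}{3} = \frac{1}{3} \cdot 7 = \frac{7}{3} \approx 2.3333$)
$D{\left(H,u \right)} = - H$
$K{\left(P \right)} = - \frac{P}{3}$ ($K{\left(P \right)} = \frac{\left(-1\right) P}{3} = - \frac{P}{3}$)
$-3661 + K{\left(O{\left(I \right)} \right)} = -3661 - \frac{7}{9} = - \frac{32956}{9}$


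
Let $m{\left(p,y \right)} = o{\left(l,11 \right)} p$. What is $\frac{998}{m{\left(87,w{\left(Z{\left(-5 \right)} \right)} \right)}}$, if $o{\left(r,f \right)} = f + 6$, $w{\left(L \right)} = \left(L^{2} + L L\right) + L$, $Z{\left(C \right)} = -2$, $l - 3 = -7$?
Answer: $\frac{998}{1479} \approx 0.67478$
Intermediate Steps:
$l = -4$ ($l = 3 - 7 = -4$)
$w{\left(L \right)} = L + 2 L^{2}$ ($w{\left(L \right)} = \left(L^{2} + L^{2}\right) + L = 2 L^{2} + L = L + 2 L^{2}$)
$o{\left(r,f \right)} = 6 + f$
$m{\left(p,y \right)} = 17 p$ ($m{\left(p,y \right)} = \left(6 + 11\right) p = 17 p$)
$\frac{998}{m{\left(87,w{\left(Z{\left(-5 \right)} \right)} \right)}} = \frac{998}{17 \cdot 87} = \frac{998}{1479}$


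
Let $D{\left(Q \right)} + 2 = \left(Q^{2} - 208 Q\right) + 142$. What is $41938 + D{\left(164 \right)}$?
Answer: $34862$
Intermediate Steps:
$D{\left(Q \right)} = 140 + Q^{2} - 208 Q$ ($D{\left(Q \right)} = -2 + \left(\left(Q^{2} - 208 Q\right) + 142\right) = -2 + \left(142 + Q^{2} - 208 Q\right) = 140 + Q^{2} - 208 Q$)
$41938 + D{\left(164 \right)} = 41938 + \left(140 + 164^{2} - 34112\right) = 41938 + \left(140 + 26896 - 34112\right) = 41938 - 7076 = 34862$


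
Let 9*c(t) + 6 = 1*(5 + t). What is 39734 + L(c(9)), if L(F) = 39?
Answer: 39773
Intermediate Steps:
c(t) = -⅑ + t/9 (c(t) = -⅔ + (1*(5 + t))/9 = -⅔ + (5 + t)/9 = -⅔ + (5/9 + t/9) = -⅑ + t/9)
39734 + L(c(9)) = 39734 + 39 = 39773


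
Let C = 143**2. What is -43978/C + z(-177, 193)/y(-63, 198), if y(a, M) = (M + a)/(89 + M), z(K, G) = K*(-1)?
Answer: 31298537/83655 ≈ 374.14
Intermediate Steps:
z(K, G) = -K
C = 20449
y(a, M) = (M + a)/(89 + M)
-43978/C + z(-177, 193)/y(-63, 198) = -43978/20449 + (-1*(-177))/(((198 - 63)/(89 + 198))) = -43978*1/20449 + 177/((135/287)) = -3998/1859 + 177/(((1/287)*135)) = -3998/1859 + 177/(135/287) = -3998/1859 + 177*(287/135) = -3998/1859 + 16933/45 = 31298537/83655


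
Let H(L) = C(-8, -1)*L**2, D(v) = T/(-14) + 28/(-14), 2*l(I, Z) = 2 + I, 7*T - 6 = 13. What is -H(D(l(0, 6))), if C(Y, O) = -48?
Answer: 554700/2401 ≈ 231.03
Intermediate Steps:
T = 19/7 (T = 6/7 + (1/7)*13 = 6/7 + 13/7 = 19/7 ≈ 2.7143)
l(I, Z) = 1 + I/2 (l(I, Z) = (2 + I)/2 = 1 + I/2)
D(v) = -215/98 (D(v) = (19/7)/(-14) + 28/(-14) = (19/7)*(-1/14) + 28*(-1/14) = -19/98 - 2 = -215/98)
H(L) = -48*L**2
-H(D(l(0, 6))) = -(-48)*(-215/98)**2 = -(-48)*46225/9604 = -1*(-554700/2401) = 554700/2401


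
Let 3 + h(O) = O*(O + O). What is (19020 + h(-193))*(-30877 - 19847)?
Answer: -4743454860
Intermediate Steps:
h(O) = -3 + 2*O² (h(O) = -3 + O*(O + O) = -3 + O*(2*O) = -3 + 2*O²)
(19020 + h(-193))*(-30877 - 19847) = (19020 + (-3 + 2*(-193)²))*(-30877 - 19847) = (19020 + (-3 + 2*37249))*(-50724) = (19020 + (-3 + 74498))*(-50724) = (19020 + 74495)*(-50724) = 93515*(-50724) = -4743454860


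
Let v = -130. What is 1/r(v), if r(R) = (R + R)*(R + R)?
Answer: 1/67600 ≈ 1.4793e-5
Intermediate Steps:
r(R) = 4*R**2 (r(R) = (2*R)*(2*R) = 4*R**2)
1/r(v) = 1/(4*(-130)**2) = 1/(4*16900) = 1/67600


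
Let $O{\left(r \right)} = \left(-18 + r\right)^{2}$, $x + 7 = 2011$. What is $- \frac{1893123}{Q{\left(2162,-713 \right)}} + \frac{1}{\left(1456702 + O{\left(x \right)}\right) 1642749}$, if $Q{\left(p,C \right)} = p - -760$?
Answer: $- \frac{1399699387929798427}{2160409868524587} \approx -647.89$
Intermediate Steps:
$x = 2004$ ($x = -7 + 2011 = 2004$)
$Q{\left(p,C \right)} = 760 + p$ ($Q{\left(p,C \right)} = p + 760 = 760 + p$)
$- \frac{1893123}{Q{\left(2162,-713 \right)}} + \frac{1}{\left(1456702 + O{\left(x \right)}\right) 1642749} = - \frac{1893123}{760 + 2162} + \frac{1}{\left(1456702 + \left(-18 + 2004\right)^{2}\right) 1642749} = - \frac{1893123}{2922} + \frac{1}{1456702 + 1986^{2}} \cdot \frac{1}{1642749} = \left(-1893123\right) \frac{1}{2922} + \frac{1}{1456702 + 3944196} \cdot \frac{1}{1642749} = - \frac{631041}{974} + \frac{1}{5400898} \cdot \frac{1}{1642749} = - \frac{631041}{974} + \frac{1}{8872319788602} = - \frac{1399699387929798427}{2160409868524587}$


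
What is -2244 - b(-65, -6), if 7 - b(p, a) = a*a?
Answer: -2215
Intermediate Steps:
b(p, a) = 7 - a² (b(p, a) = 7 - a*a = 7 - a²)
-2244 - b(-65, -6) = -2244 - (7 - 1*(-6)²) = -2244 - (7 - 1*36) = -2244 - (7 - 36) = -2244 - 1*(-29) = -2244 + 29 = -2215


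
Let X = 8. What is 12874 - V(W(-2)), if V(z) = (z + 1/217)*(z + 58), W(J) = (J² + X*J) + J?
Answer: 2927286/217 ≈ 13490.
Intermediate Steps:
W(J) = J² + 9*J (W(J) = (J² + 8*J) + J = J² + 9*J)
V(z) = (58 + z)*(1/217 + z) (V(z) = (z + 1/217)*(58 + z) = (1/217 + z)*(58 + z) = (58 + z)*(1/217 + z))
12874 - V(W(-2)) = 12874 - (58/217 + (-2*(9 - 2))² + 12587*(-2*(9 - 2))/217) = 12874 - (58/217 + (-2*7)² + 12587*(-2*7)/217) = 12874 - (58/217 + (-14)² + (12587/217)*(-14)) = 12874 - (58/217 + 196 - 25174/31) = 12874 - 1*(-133628/217) = 12874 + 133628/217 = 2927286/217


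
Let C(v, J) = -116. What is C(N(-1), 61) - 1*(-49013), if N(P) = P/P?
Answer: 48897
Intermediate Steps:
N(P) = 1
C(N(-1), 61) - 1*(-49013) = -116 - 1*(-49013) = -116 + 49013 = 48897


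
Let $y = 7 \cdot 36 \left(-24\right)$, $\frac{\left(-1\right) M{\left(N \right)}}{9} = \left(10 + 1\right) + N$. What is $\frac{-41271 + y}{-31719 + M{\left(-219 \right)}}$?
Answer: $\frac{15773}{9949} \approx 1.5854$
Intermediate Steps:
$M{\left(N \right)} = -99 - 9 N$ ($M{\left(N \right)} = - 9 \left(\left(10 + 1\right) + N\right) = - 9 \left(11 + N\right) = -99 - 9 N$)
$y = -6048$ ($y = 252 \left(-24\right) = -6048$)
$\frac{-41271 + y}{-31719 + M{\left(-219 \right)}} = \frac{-41271 - 6048}{-31719 - -1872} = - \frac{47319}{-31719 + \left(-99 + 1971\right)} = - \frac{47319}{-31719 + 1872} = - \frac{47319}{-29847} = \left(-47319\right) \left(- \frac{1}{29847}\right) = \frac{15773}{9949}$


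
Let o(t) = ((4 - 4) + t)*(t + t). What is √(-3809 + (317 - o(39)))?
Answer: 33*I*√6 ≈ 80.833*I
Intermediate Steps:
o(t) = 2*t² (o(t) = (0 + t)*(2*t) = t*(2*t) = 2*t²)
√(-3809 + (317 - o(39))) = √(-3809 + (317 - 2*39²)) = √(-3809 + (317 - 2*1521)) = √(-3809 + (317 - 1*3042)) = √(-3809 + (317 - 3042)) = √(-3809 - 2725) = √(-6534) = 33*I*√6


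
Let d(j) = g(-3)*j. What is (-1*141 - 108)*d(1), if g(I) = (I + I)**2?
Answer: -8964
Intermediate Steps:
g(I) = 4*I**2 (g(I) = (2*I)**2 = 4*I**2)
d(j) = 36*j (d(j) = (4*(-3)**2)*j = (4*9)*j = 36*j)
(-1*141 - 108)*d(1) = (-1*141 - 108)*(36*1) = (-141 - 108)*36 = -249*36 = -8964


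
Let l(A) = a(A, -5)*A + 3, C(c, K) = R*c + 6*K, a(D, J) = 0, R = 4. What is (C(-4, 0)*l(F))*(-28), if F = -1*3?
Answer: 1344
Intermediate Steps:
C(c, K) = 4*c + 6*K
F = -3
l(A) = 3 (l(A) = 0*A + 3 = 0 + 3 = 3)
(C(-4, 0)*l(F))*(-28) = ((4*(-4) + 6*0)*3)*(-28) = ((-16 + 0)*3)*(-28) = -16*3*(-28) = -48*(-28) = 1344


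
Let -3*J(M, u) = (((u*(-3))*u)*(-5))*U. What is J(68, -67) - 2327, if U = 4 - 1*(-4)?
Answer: -181887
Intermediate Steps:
U = 8 (U = 4 + 4 = 8)
J(M, u) = -40*u² (J(M, u) = -((u*(-3))*u)*(-5)*8/3 = -((-3*u)*u)*(-5)*8/3 = --3*u²*(-5)*8/3 = -15*u²*8/3 = -40*u²)
J(68, -67) - 2327 = -40*(-67)² - 2327 = -40*4489 - 2327 = -179560 - 2327 = -181887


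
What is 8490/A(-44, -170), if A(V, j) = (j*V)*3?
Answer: 283/748 ≈ 0.37834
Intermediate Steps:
A(V, j) = 3*V*j (A(V, j) = (V*j)*3 = 3*V*j)
8490/A(-44, -170) = 8490/((3*(-44)*(-170))) = 8490/22440 = 8490*(1/22440) = 283/748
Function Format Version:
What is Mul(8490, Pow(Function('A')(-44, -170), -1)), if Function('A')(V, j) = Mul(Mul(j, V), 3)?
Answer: Rational(283, 748) ≈ 0.37834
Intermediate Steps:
Function('A')(V, j) = Mul(3, V, j) (Function('A')(V, j) = Mul(Mul(V, j), 3) = Mul(3, V, j))
Mul(8490, Pow(Function('A')(-44, -170), -1)) = Mul(8490, Pow(Mul(3, -44, -170), -1)) = Mul(8490, Pow(22440, -1)) = Mul(8490, Rational(1, 22440)) = Rational(283, 748)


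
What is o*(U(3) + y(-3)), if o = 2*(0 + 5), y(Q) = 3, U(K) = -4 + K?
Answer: 20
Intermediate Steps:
o = 10 (o = 2*5 = 10)
o*(U(3) + y(-3)) = 10*((-4 + 3) + 3) = 10*(-1 + 3) = 10*2 = 20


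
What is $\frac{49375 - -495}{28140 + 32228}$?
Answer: $\frac{24935}{30184} \approx 0.8261$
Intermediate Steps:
$\frac{49375 - -495}{28140 + 32228} = \frac{49375 + 495}{60368} = 49870 \cdot \frac{1}{60368} = \frac{24935}{30184}$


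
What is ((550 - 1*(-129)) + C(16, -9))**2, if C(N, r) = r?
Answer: 448900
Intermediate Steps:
((550 - 1*(-129)) + C(16, -9))**2 = ((550 - 1*(-129)) - 9)**2 = ((550 + 129) - 9)**2 = (679 - 9)**2 = 670**2 = 448900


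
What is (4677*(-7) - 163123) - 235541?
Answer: -431403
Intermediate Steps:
(4677*(-7) - 163123) - 235541 = (-32739 - 163123) - 235541 = -195862 - 235541 = -431403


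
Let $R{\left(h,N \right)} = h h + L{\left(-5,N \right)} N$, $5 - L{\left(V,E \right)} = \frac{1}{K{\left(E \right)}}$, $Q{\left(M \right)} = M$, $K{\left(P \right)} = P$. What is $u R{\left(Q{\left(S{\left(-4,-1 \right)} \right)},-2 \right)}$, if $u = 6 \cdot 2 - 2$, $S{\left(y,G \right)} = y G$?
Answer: $50$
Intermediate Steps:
$S{\left(y,G \right)} = G y$
$u = 10$ ($u = 12 - 2 = 10$)
$L{\left(V,E \right)} = 5 - \frac{1}{E}$
$R{\left(h,N \right)} = h^{2} + N \left(5 - \frac{1}{N}\right)$ ($R{\left(h,N \right)} = h h + \left(5 - \frac{1}{N}\right) N = h^{2} + N \left(5 - \frac{1}{N}\right)$)
$u R{\left(Q{\left(S{\left(-4,-1 \right)} \right)},-2 \right)} = 10 \left(-1 + \left(\left(-1\right) \left(-4\right)\right)^{2} + 5 \left(-2\right)\right) = 10 \left(-1 + 4^{2} - 10\right) = 10 \left(-1 + 16 - 10\right) = 10 \cdot 5 = 50$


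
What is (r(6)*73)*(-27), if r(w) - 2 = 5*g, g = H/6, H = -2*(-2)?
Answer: -10512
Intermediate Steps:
H = 4
g = ⅔ (g = 4/6 = 4*(⅙) = ⅔ ≈ 0.66667)
r(w) = 16/3 (r(w) = 2 + 5*(⅔) = 2 + 10/3 = 16/3)
(r(6)*73)*(-27) = ((16/3)*73)*(-27) = (1168/3)*(-27) = -10512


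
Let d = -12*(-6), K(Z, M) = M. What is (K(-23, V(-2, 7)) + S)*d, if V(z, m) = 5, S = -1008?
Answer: -72216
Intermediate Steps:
d = 72
(K(-23, V(-2, 7)) + S)*d = (5 - 1008)*72 = -1003*72 = -72216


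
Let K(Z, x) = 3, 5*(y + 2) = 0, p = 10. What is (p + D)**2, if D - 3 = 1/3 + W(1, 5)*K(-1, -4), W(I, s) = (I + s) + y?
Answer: 5776/9 ≈ 641.78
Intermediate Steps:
y = -2 (y = -2 + (1/5)*0 = -2 + 0 = -2)
W(I, s) = -2 + I + s (W(I, s) = (I + s) - 2 = -2 + I + s)
D = 46/3 (D = 3 + (1/3 + (-2 + 1 + 5)*3) = 3 + (1*(1/3) + 4*3) = 3 + (1/3 + 12) = 3 + 37/3 = 46/3 ≈ 15.333)
(p + D)**2 = (10 + 46/3)**2 = (76/3)**2 = 5776/9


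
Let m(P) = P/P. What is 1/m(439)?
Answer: 1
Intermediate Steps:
m(P) = 1
1/m(439) = 1/1 = 1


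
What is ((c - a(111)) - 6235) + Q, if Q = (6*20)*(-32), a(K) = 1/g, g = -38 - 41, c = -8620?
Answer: -1476904/79 ≈ -18695.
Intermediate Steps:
g = -79
a(K) = -1/79 (a(K) = 1/(-79) = -1/79)
Q = -3840 (Q = 120*(-32) = -3840)
((c - a(111)) - 6235) + Q = ((-8620 - 1*(-1/79)) - 6235) - 3840 = ((-8620 + 1/79) - 6235) - 3840 = (-680979/79 - 6235) - 3840 = -1173544/79 - 3840 = -1476904/79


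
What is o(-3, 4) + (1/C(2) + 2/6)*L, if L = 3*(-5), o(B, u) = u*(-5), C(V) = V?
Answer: -65/2 ≈ -32.500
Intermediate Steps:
o(B, u) = -5*u
L = -15
o(-3, 4) + (1/C(2) + 2/6)*L = -5*4 + (1/2 + 2/6)*(-15) = -20 + (1*(½) + 2*(⅙))*(-15) = -20 + (½ + ⅓)*(-15) = -20 + (⅚)*(-15) = -20 - 25/2 = -65/2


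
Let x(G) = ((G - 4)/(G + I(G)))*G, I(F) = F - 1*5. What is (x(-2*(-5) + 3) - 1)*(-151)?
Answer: -4832/7 ≈ -690.29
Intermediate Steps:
I(F) = -5 + F (I(F) = F - 5 = -5 + F)
x(G) = G*(-4 + G)/(-5 + 2*G) (x(G) = ((G - 4)/(G + (-5 + G)))*G = ((-4 + G)/(-5 + 2*G))*G = G*(-4 + G)/(-5 + 2*G))
(x(-2*(-5) + 3) - 1)*(-151) = ((-2*(-5) + 3)*(-4 + (-2*(-5) + 3))/(-5 + 2*(-2*(-5) + 3)) - 1)*(-151) = ((10 + 3)*(-4 + (10 + 3))/(-5 + 2*(10 + 3)) - 1)*(-151) = (13*(-4 + 13)/(-5 + 2*13) - 1)*(-151) = (13*9/(-5 + 26) - 1)*(-151) = (13*9/21 - 1)*(-151) = (13*(1/21)*9 - 1)*(-151) = (39/7 - 1)*(-151) = (32/7)*(-151) = -4832/7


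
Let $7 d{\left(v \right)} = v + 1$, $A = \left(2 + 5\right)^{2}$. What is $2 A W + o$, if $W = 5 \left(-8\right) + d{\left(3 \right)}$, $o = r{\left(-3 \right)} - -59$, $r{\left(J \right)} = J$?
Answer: $-3808$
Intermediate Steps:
$A = 49$ ($A = 7^{2} = 49$)
$d{\left(v \right)} = \frac{1}{7} + \frac{v}{7}$ ($d{\left(v \right)} = \frac{v + 1}{7} = \frac{1 + v}{7} = \frac{1}{7} + \frac{v}{7}$)
$o = 56$ ($o = -3 - -59 = -3 + 59 = 56$)
$W = - \frac{276}{7}$ ($W = 5 \left(-8\right) + \left(\frac{1}{7} + \frac{1}{7} \cdot 3\right) = -40 + \left(\frac{1}{7} + \frac{3}{7}\right) = -40 + \frac{4}{7} = - \frac{276}{7} \approx -39.429$)
$2 A W + o = 2 \cdot 49 \left(- \frac{276}{7}\right) + 56 = 98 \left(- \frac{276}{7}\right) + 56 = -3864 + 56 = -3808$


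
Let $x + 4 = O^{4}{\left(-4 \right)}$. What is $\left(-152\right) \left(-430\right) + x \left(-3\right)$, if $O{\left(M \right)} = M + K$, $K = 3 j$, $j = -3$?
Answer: $-20311$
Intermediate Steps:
$K = -9$ ($K = 3 \left(-3\right) = -9$)
$O{\left(M \right)} = -9 + M$ ($O{\left(M \right)} = M - 9 = -9 + M$)
$x = 28557$ ($x = -4 + \left(-9 - 4\right)^{4} = -4 + \left(-13\right)^{4} = -4 + 28561 = 28557$)
$\left(-152\right) \left(-430\right) + x \left(-3\right) = \left(-152\right) \left(-430\right) + 28557 \left(-3\right) = 65360 - 85671 = -20311$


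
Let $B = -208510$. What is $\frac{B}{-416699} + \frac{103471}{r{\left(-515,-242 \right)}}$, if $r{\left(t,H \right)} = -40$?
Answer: $- \frac{43107921829}{16667960} \approx -2586.3$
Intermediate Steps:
$\frac{B}{-416699} + \frac{103471}{r{\left(-515,-242 \right)}} = - \frac{208510}{-416699} + \frac{103471}{-40} = \left(-208510\right) \left(- \frac{1}{416699}\right) + 103471 \left(- \frac{1}{40}\right) = \frac{208510}{416699} - \frac{103471}{40} = - \frac{43107921829}{16667960}$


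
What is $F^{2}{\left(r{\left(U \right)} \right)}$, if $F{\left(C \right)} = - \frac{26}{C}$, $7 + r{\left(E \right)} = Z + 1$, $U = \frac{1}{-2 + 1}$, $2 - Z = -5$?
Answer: $676$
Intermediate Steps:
$Z = 7$ ($Z = 2 - -5 = 2 + 5 = 7$)
$U = -1$ ($U = \frac{1}{-1} = -1$)
$r{\left(E \right)} = 1$ ($r{\left(E \right)} = -7 + \left(7 + 1\right) = -7 + 8 = 1$)
$F^{2}{\left(r{\left(U \right)} \right)} = \left(- \frac{26}{1}\right)^{2} = \left(\left(-26\right) 1\right)^{2} = \left(-26\right)^{2} = 676$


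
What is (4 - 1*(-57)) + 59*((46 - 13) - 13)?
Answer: 1241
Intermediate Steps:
(4 - 1*(-57)) + 59*((46 - 13) - 13) = (4 + 57) + 59*(33 - 13) = 61 + 59*20 = 61 + 1180 = 1241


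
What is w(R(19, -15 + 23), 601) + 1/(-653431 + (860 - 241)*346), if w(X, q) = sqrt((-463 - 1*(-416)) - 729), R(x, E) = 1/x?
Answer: -1/439257 + 2*I*sqrt(194) ≈ -2.2766e-6 + 27.857*I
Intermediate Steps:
w(X, q) = 2*I*sqrt(194) (w(X, q) = sqrt((-463 + 416) - 729) = sqrt(-47 - 729) = sqrt(-776) = 2*I*sqrt(194))
w(R(19, -15 + 23), 601) + 1/(-653431 + (860 - 241)*346) = 2*I*sqrt(194) + 1/(-653431 + (860 - 241)*346) = 2*I*sqrt(194) + 1/(-653431 + 619*346) = 2*I*sqrt(194) + 1/(-653431 + 214174) = 2*I*sqrt(194) + 1/(-439257) = 2*I*sqrt(194) - 1/439257 = -1/439257 + 2*I*sqrt(194)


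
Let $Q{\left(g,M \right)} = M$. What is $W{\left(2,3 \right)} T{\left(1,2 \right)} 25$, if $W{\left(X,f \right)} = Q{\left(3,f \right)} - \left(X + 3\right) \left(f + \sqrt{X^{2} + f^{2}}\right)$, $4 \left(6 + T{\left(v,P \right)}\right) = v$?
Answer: $1725 + \frac{2875 \sqrt{13}}{4} \approx 4316.5$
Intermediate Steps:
$T{\left(v,P \right)} = -6 + \frac{v}{4}$
$W{\left(X,f \right)} = f - \left(3 + X\right) \left(f + \sqrt{X^{2} + f^{2}}\right)$ ($W{\left(X,f \right)} = f - \left(X + 3\right) \left(f + \sqrt{X^{2} + f^{2}}\right) = f - \left(3 + X\right) \left(f + \sqrt{X^{2} + f^{2}}\right)$)
$W{\left(2,3 \right)} T{\left(1,2 \right)} 25 = \left(- 3 \sqrt{2^{2} + 3^{2}} - 6 - 2 \cdot 3 - 2 \sqrt{2^{2} + 3^{2}}\right) \left(-6 + \frac{1}{4} \cdot 1\right) 25 = \left(- 3 \sqrt{4 + 9} - 6 - 6 - 2 \sqrt{4 + 9}\right) \left(-6 + \frac{1}{4}\right) 25 = \left(- 3 \sqrt{13} - 6 - 6 - 2 \sqrt{13}\right) \left(- \frac{23}{4}\right) 25 = \left(-12 - 5 \sqrt{13}\right) \left(- \frac{23}{4}\right) 25 = \left(69 + \frac{115 \sqrt{13}}{4}\right) 25 = 1725 + \frac{2875 \sqrt{13}}{4}$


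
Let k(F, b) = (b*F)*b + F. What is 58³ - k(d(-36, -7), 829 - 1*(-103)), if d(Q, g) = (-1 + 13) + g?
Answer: -4148013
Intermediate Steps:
d(Q, g) = 12 + g
k(F, b) = F + F*b² (k(F, b) = (F*b)*b + F = F*b² + F = F + F*b²)
58³ - k(d(-36, -7), 829 - 1*(-103)) = 58³ - (12 - 7)*(1 + (829 - 1*(-103))²) = 195112 - 5*(1 + (829 + 103)²) = 195112 - 5*(1 + 932²) = 195112 - 5*(1 + 868624) = 195112 - 5*868625 = 195112 - 1*4343125 = 195112 - 4343125 = -4148013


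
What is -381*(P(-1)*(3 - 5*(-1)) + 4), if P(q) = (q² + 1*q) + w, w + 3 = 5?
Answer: -7620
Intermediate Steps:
w = 2 (w = -3 + 5 = 2)
P(q) = 2 + q + q² (P(q) = (q² + 1*q) + 2 = (q² + q) + 2 = (q + q²) + 2 = 2 + q + q²)
-381*(P(-1)*(3 - 5*(-1)) + 4) = -381*((2 - 1 + (-1)²)*(3 - 5*(-1)) + 4) = -381*((2 - 1 + 1)*(3 + 5) + 4) = -381*(2*8 + 4) = -381*(16 + 4) = -381*20 = -7620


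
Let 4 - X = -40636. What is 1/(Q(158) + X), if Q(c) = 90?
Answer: 1/40730 ≈ 2.4552e-5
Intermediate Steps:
X = 40640 (X = 4 - 1*(-40636) = 4 + 40636 = 40640)
1/(Q(158) + X) = 1/(90 + 40640) = 1/40730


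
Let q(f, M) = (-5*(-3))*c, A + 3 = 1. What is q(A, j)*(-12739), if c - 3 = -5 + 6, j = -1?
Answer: -764340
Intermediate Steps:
A = -2 (A = -3 + 1 = -2)
c = 4 (c = 3 + (-5 + 6) = 3 + 1 = 4)
q(f, M) = 60 (q(f, M) = -5*(-3)*4 = 15*4 = 60)
q(A, j)*(-12739) = 60*(-12739) = -764340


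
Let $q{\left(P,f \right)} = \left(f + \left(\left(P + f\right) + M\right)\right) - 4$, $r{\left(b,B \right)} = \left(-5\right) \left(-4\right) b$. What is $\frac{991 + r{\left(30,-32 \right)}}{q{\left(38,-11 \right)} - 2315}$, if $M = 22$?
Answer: $- \frac{1591}{2281} \approx -0.6975$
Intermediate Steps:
$r{\left(b,B \right)} = 20 b$
$q{\left(P,f \right)} = 18 + P + 2 f$ ($q{\left(P,f \right)} = \left(f + \left(\left(P + f\right) + 22\right)\right) - 4 = \left(f + \left(22 + P + f\right)\right) - 4 = \left(22 + P + 2 f\right) - 4 = 18 + P + 2 f$)
$\frac{991 + r{\left(30,-32 \right)}}{q{\left(38,-11 \right)} - 2315} = \frac{991 + 20 \cdot 30}{\left(18 + 38 + 2 \left(-11\right)\right) - 2315} = \frac{991 + 600}{\left(18 + 38 - 22\right) - 2315} = \frac{1591}{34 - 2315} = \frac{1591}{-2281} = 1591 \left(- \frac{1}{2281}\right) = - \frac{1591}{2281}$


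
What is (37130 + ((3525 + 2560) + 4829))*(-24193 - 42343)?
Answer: -3196655584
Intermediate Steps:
(37130 + ((3525 + 2560) + 4829))*(-24193 - 42343) = (37130 + (6085 + 4829))*(-66536) = (37130 + 10914)*(-66536) = 48044*(-66536) = -3196655584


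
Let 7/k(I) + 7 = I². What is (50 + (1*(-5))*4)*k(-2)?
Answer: -70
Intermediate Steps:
k(I) = 7/(-7 + I²)
(50 + (1*(-5))*4)*k(-2) = (50 + (1*(-5))*4)*(7/(-7 + (-2)²)) = (50 - 5*4)*(7/(-7 + 4)) = (50 - 20)*(7/(-3)) = 30*(7*(-⅓)) = 30*(-7/3) = -70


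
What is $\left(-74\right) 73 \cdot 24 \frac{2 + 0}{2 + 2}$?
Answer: $-64824$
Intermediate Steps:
$\left(-74\right) 73 \cdot 24 \frac{2 + 0}{2 + 2} = - 5402 \cdot 24 \cdot \frac{2}{4} = - 5402 \cdot 24 \cdot 2 \cdot \frac{1}{4} = - 5402 \cdot 24 \cdot \frac{1}{2} = \left(-5402\right) 12 = -64824$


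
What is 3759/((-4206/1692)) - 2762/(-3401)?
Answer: -3603253076/2384101 ≈ -1511.4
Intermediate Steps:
3759/((-4206/1692)) - 2762/(-3401) = 3759/((-4206*1/1692)) - 2762*(-1/3401) = 3759/(-701/282) + 2762/3401 = 3759*(-282/701) + 2762/3401 = -1060038/701 + 2762/3401 = -3603253076/2384101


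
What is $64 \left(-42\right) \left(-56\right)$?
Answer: $150528$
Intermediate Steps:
$64 \left(-42\right) \left(-56\right) = \left(-2688\right) \left(-56\right) = 150528$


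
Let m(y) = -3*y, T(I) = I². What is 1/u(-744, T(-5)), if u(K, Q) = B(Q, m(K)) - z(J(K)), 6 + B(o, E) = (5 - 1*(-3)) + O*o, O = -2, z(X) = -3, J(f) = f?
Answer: -1/45 ≈ -0.022222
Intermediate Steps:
B(o, E) = 2 - 2*o (B(o, E) = -6 + ((5 - 1*(-3)) - 2*o) = -6 + ((5 + 3) - 2*o) = -6 + (8 - 2*o) = 2 - 2*o)
u(K, Q) = 5 - 2*Q (u(K, Q) = (2 - 2*Q) - 1*(-3) = (2 - 2*Q) + 3 = 5 - 2*Q)
1/u(-744, T(-5)) = 1/(5 - 2*(-5)²) = 1/(5 - 2*25) = 1/(5 - 50) = 1/(-45) = -1/45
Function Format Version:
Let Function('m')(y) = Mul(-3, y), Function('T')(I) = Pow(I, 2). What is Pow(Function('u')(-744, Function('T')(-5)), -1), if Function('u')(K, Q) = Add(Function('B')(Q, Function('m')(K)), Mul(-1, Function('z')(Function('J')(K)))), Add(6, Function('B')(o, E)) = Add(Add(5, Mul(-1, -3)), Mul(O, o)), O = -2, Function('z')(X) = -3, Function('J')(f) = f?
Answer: Rational(-1, 45) ≈ -0.022222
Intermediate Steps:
Function('B')(o, E) = Add(2, Mul(-2, o)) (Function('B')(o, E) = Add(-6, Add(Add(5, Mul(-1, -3)), Mul(-2, o))) = Add(-6, Add(Add(5, 3), Mul(-2, o))) = Add(-6, Add(8, Mul(-2, o))) = Add(2, Mul(-2, o)))
Function('u')(K, Q) = Add(5, Mul(-2, Q)) (Function('u')(K, Q) = Add(Add(2, Mul(-2, Q)), Mul(-1, -3)) = Add(Add(2, Mul(-2, Q)), 3) = Add(5, Mul(-2, Q)))
Pow(Function('u')(-744, Function('T')(-5)), -1) = Pow(Add(5, Mul(-2, Pow(-5, 2))), -1) = Pow(Add(5, Mul(-2, 25)), -1) = Pow(Add(5, -50), -1) = Pow(-45, -1) = Rational(-1, 45)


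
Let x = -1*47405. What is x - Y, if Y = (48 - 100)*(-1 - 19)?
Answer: -48445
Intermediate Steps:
x = -47405
Y = 1040 (Y = -52*(-20) = 1040)
x - Y = -47405 - 1*1040 = -47405 - 1040 = -48445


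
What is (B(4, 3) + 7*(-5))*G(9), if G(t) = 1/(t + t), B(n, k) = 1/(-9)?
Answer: -158/81 ≈ -1.9506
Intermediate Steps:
B(n, k) = -1/9
G(t) = 1/(2*t)
(B(4, 3) + 7*(-5))*G(9) = (-1/9 + 7*(-5))*((1/2)/9) = (-1/9 - 35)*((1/2)*(1/9)) = -316/9*1/18 = -158/81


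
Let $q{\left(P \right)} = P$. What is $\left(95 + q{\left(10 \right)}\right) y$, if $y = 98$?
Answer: $10290$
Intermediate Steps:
$\left(95 + q{\left(10 \right)}\right) y = \left(95 + 10\right) 98 = 105 \cdot 98 = 10290$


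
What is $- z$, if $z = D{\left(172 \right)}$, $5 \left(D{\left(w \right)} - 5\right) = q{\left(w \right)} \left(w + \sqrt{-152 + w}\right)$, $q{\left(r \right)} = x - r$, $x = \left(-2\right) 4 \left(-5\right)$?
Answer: $\frac{22679}{5} + \frac{264 \sqrt{5}}{5} \approx 4653.9$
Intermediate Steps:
$x = 40$ ($x = \left(-8\right) \left(-5\right) = 40$)
$q{\left(r \right)} = 40 - r$
$D{\left(w \right)} = 5 + \frac{\left(40 - w\right) \left(w + \sqrt{-152 + w}\right)}{5}$
$z = - \frac{22679}{5} - \frac{264 \sqrt{5}}{5}$ ($z = 5 - \frac{172 \left(-40 + 172\right)}{5} + \frac{\sqrt{-152 + 172} \left(40 - 172\right)}{5} = 5 - \frac{172}{5} \cdot 132 + \frac{\sqrt{20} \left(40 - 172\right)}{5} = 5 - \frac{22704}{5} + \frac{1}{5} \cdot 2 \sqrt{5} \left(-132\right) = 5 - \frac{22704}{5} - \frac{264 \sqrt{5}}{5} = - \frac{22679}{5} - \frac{264 \sqrt{5}}{5} \approx -4653.9$)
$- z = - (- \frac{22679}{5} - \frac{264 \sqrt{5}}{5}) = \frac{22679}{5} + \frac{264 \sqrt{5}}{5}$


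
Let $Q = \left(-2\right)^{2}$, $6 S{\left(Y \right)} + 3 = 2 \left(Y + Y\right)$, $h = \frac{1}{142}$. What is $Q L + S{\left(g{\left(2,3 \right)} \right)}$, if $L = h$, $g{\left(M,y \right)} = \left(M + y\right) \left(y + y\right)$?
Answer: $\frac{2773}{142} \approx 19.528$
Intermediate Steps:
$h = \frac{1}{142} \approx 0.0070423$
$g{\left(M,y \right)} = 2 y \left(M + y\right)$ ($g{\left(M,y \right)} = \left(M + y\right) 2 y = 2 y \left(M + y\right)$)
$L = \frac{1}{142} \approx 0.0070423$
$S{\left(Y \right)} = - \frac{1}{2} + \frac{2 Y}{3}$ ($S{\left(Y \right)} = - \frac{1}{2} + \frac{2 \left(Y + Y\right)}{6} = - \frac{1}{2} + \frac{2 \cdot 2 Y}{6} = - \frac{1}{2} + \frac{4 Y}{6} = - \frac{1}{2} + \frac{2 Y}{3}$)
$Q = 4$
$Q L + S{\left(g{\left(2,3 \right)} \right)} = 4 \cdot \frac{1}{142} - \left(\frac{1}{2} - \frac{2 \cdot 2 \cdot 3 \left(2 + 3\right)}{3}\right) = \frac{2}{71} - \left(\frac{1}{2} - \frac{2 \cdot 2 \cdot 3 \cdot 5}{3}\right) = \frac{2}{71} + \left(- \frac{1}{2} + \frac{2}{3} \cdot 30\right) = \frac{2}{71} + \left(- \frac{1}{2} + 20\right) = \frac{2}{71} + \frac{39}{2} = \frac{2773}{142}$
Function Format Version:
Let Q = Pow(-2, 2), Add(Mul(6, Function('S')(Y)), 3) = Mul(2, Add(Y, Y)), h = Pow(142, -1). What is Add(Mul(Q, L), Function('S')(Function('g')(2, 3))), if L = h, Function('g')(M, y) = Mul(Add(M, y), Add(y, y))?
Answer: Rational(2773, 142) ≈ 19.528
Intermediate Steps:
h = Rational(1, 142) ≈ 0.0070423
Function('g')(M, y) = Mul(2, y, Add(M, y)) (Function('g')(M, y) = Mul(Add(M, y), Mul(2, y)) = Mul(2, y, Add(M, y)))
L = Rational(1, 142) ≈ 0.0070423
Function('S')(Y) = Add(Rational(-1, 2), Mul(Rational(2, 3), Y)) (Function('S')(Y) = Add(Rational(-1, 2), Mul(Rational(1, 6), Mul(2, Add(Y, Y)))) = Add(Rational(-1, 2), Mul(Rational(1, 6), Mul(2, Mul(2, Y)))) = Add(Rational(-1, 2), Mul(Rational(1, 6), Mul(4, Y))) = Add(Rational(-1, 2), Mul(Rational(2, 3), Y)))
Q = 4
Add(Mul(Q, L), Function('S')(Function('g')(2, 3))) = Add(Mul(4, Rational(1, 142)), Add(Rational(-1, 2), Mul(Rational(2, 3), Mul(2, 3, Add(2, 3))))) = Add(Rational(2, 71), Add(Rational(-1, 2), Mul(Rational(2, 3), Mul(2, 3, 5)))) = Add(Rational(2, 71), Add(Rational(-1, 2), Mul(Rational(2, 3), 30))) = Add(Rational(2, 71), Add(Rational(-1, 2), 20)) = Add(Rational(2, 71), Rational(39, 2)) = Rational(2773, 142)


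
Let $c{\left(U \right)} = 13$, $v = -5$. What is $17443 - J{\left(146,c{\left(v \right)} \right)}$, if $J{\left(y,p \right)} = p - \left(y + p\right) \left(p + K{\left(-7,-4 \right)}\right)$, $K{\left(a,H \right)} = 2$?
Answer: $19815$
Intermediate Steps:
$J{\left(y,p \right)} = p - \left(2 + p\right) \left(p + y\right)$ ($J{\left(y,p \right)} = p - \left(y + p\right) \left(p + 2\right) = p - \left(p + y\right) \left(2 + p\right) = p - \left(2 + p\right) \left(p + y\right)$)
$17443 - J{\left(146,c{\left(v \right)} \right)} = 17443 - \left(\left(-1\right) 13 - 13^{2} - 292 - 13 \cdot 146\right) = 17443 - \left(-13 - 169 - 292 - 1898\right) = 17443 - -2372 = 17443 + 2372 = 19815$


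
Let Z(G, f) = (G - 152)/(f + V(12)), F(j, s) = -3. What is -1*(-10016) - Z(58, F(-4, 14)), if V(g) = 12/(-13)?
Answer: 509594/51 ≈ 9992.0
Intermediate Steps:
V(g) = -12/13 (V(g) = 12*(-1/13) = -12/13)
Z(G, f) = (-152 + G)/(-12/13 + f) (Z(G, f) = (G - 152)/(f - 12/13) = (-152 + G)/(-12/13 + f))
-1*(-10016) - Z(58, F(-4, 14)) = -1*(-10016) - 13*(-152 + 58)/(-12 + 13*(-3)) = 10016 - 13*(-94)/(-12 - 39) = 10016 - 13*(-94)/(-51) = 10016 - 13*(-1)*(-94)/51 = 10016 - 1*1222/51 = 10016 - 1222/51 = 509594/51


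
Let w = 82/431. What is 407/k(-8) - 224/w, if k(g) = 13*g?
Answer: -5036975/4264 ≈ -1181.3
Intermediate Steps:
w = 82/431 (w = 82*(1/431) = 82/431 ≈ 0.19026)
407/k(-8) - 224/w = 407/((13*(-8))) - 224/82/431 = 407/(-104) - 224*431/82 = 407*(-1/104) - 48272/41 = -407/104 - 48272/41 = -5036975/4264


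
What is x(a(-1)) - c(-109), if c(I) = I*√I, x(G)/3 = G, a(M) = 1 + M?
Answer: 109*I*√109 ≈ 1138.0*I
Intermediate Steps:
x(G) = 3*G
c(I) = I^(3/2)
x(a(-1)) - c(-109) = 3*(1 - 1) - (-109)^(3/2) = 3*0 - (-109)*I*√109 = 0 + 109*I*√109 = 109*I*√109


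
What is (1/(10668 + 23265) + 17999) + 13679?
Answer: 1074929575/33933 ≈ 31678.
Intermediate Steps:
(1/(10668 + 23265) + 17999) + 13679 = (1/33933 + 17999) + 13679 = 610760068/33933 + 13679 = 1074929575/33933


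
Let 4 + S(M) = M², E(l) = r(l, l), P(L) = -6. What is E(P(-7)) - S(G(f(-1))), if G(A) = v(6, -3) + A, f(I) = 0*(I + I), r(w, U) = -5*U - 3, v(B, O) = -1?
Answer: 30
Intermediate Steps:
r(w, U) = -3 - 5*U
E(l) = -3 - 5*l
f(I) = 0 (f(I) = 0*(2*I) = 0)
G(A) = -1 + A
S(M) = -4 + M²
E(P(-7)) - S(G(f(-1))) = (-3 - 5*(-6)) - (-4 + (-1 + 0)²) = (-3 + 30) - (-4 + (-1)²) = 27 - (-4 + 1) = 27 - 1*(-3) = 27 + 3 = 30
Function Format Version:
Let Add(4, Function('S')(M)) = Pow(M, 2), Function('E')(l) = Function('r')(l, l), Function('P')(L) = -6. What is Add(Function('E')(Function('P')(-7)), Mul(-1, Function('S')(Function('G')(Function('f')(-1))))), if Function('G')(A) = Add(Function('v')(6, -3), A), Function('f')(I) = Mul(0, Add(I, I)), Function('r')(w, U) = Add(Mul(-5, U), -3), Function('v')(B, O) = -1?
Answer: 30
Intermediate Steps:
Function('r')(w, U) = Add(-3, Mul(-5, U))
Function('E')(l) = Add(-3, Mul(-5, l))
Function('f')(I) = 0 (Function('f')(I) = Mul(0, Mul(2, I)) = 0)
Function('G')(A) = Add(-1, A)
Function('S')(M) = Add(-4, Pow(M, 2))
Add(Function('E')(Function('P')(-7)), Mul(-1, Function('S')(Function('G')(Function('f')(-1))))) = Add(Add(-3, Mul(-5, -6)), Mul(-1, Add(-4, Pow(Add(-1, 0), 2)))) = Add(Add(-3, 30), Mul(-1, Add(-4, Pow(-1, 2)))) = Add(27, Mul(-1, Add(-4, 1))) = Add(27, Mul(-1, -3)) = Add(27, 3) = 30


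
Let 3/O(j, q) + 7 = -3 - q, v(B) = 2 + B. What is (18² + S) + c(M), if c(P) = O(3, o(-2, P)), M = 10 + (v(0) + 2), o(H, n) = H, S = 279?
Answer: 4821/8 ≈ 602.63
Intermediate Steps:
O(j, q) = 3/(-10 - q) (O(j, q) = 3/(-7 + (-3 - q)) = 3/(-10 - q))
M = 14 (M = 10 + ((2 + 0) + 2) = 10 + (2 + 2) = 10 + 4 = 14)
c(P) = -3/8 (c(P) = -3/(10 - 2) = -3/8)
(18² + S) + c(M) = (18² + 279) - 3/8 = (324 + 279) - 3/8 = 603 - 3/8 = 4821/8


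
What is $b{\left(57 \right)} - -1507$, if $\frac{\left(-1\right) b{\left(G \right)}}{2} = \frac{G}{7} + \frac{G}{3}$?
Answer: $\frac{10169}{7} \approx 1452.7$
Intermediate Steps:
$b{\left(G \right)} = - \frac{20 G}{21}$ ($b{\left(G \right)} = - 2 \left(\frac{G}{7} + \frac{G}{3}\right) = - 2 \frac{10 G}{21} = - \frac{20 G}{21}$)
$b{\left(57 \right)} - -1507 = \left(- \frac{20}{21}\right) 57 - -1507 = - \frac{380}{7} + 1507 = \frac{10169}{7}$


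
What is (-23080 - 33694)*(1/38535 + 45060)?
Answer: -98581641272174/38535 ≈ -2.5582e+9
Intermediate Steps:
(-23080 - 33694)*(1/38535 + 45060) = -56774*(1/38535 + 45060) = -56774*1736387101/38535 = -98581641272174/38535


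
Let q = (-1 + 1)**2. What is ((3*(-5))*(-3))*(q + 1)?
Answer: 45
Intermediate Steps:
q = 0 (q = 0**2 = 0)
((3*(-5))*(-3))*(q + 1) = ((3*(-5))*(-3))*(0 + 1) = -15*(-3)*1 = 45*1 = 45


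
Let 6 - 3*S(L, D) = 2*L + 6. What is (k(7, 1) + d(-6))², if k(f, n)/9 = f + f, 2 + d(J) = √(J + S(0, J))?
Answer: (124 + I*√6)² ≈ 15370.0 + 607.47*I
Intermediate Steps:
S(L, D) = -2*L/3 (S(L, D) = 2 - (2*L + 6)/3 = 2 - (6 + 2*L)/3 = 2 + (-2 - 2*L/3) = -2*L/3)
d(J) = -2 + √J (d(J) = -2 + √(J - ⅔*0) = -2 + √(J + 0) = -2 + √J)
k(f, n) = 18*f (k(f, n) = 9*(f + f) = 9*(2*f) = 18*f)
(k(7, 1) + d(-6))² = (18*7 + (-2 + √(-6)))² = (126 + (-2 + I*√6))² = (124 + I*√6)²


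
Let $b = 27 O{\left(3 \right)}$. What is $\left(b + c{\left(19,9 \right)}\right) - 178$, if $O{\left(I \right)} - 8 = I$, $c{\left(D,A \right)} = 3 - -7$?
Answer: $129$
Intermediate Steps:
$c{\left(D,A \right)} = 10$ ($c{\left(D,A \right)} = 3 + 7 = 10$)
$O{\left(I \right)} = 8 + I$
$b = 297$ ($b = 27 \left(8 + 3\right) = 27 \cdot 11 = 297$)
$\left(b + c{\left(19,9 \right)}\right) - 178 = \left(297 + 10\right) - 178 = 307 - 178 = 129$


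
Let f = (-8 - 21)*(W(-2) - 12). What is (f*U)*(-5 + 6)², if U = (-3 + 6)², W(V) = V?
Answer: 3654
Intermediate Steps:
U = 9 (U = 3² = 9)
f = 406 (f = (-8 - 21)*(-2 - 12) = -29*(-14) = 406)
(f*U)*(-5 + 6)² = (406*9)*(-5 + 6)² = 3654*1² = 3654*1 = 3654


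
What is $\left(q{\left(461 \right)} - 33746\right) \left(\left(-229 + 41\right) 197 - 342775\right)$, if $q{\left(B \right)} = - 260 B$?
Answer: $58341248466$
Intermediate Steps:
$\left(q{\left(461 \right)} - 33746\right) \left(\left(-229 + 41\right) 197 - 342775\right) = \left(\left(-260\right) 461 - 33746\right) \left(\left(-229 + 41\right) 197 - 342775\right) = \left(-119860 - 33746\right) \left(\left(-188\right) 197 - 342775\right) = - 153606 \left(-37036 - 342775\right) = \left(-153606\right) \left(-379811\right) = 58341248466$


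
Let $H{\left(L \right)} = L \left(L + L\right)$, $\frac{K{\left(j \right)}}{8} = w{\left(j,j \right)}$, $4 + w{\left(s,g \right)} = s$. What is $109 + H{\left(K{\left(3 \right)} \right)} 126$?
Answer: $16237$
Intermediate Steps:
$w{\left(s,g \right)} = -4 + s$
$K{\left(j \right)} = -32 + 8 j$ ($K{\left(j \right)} = 8 \left(-4 + j\right) = -32 + 8 j$)
$H{\left(L \right)} = 2 L^{2}$ ($H{\left(L \right)} = L 2 L = 2 L^{2}$)
$109 + H{\left(K{\left(3 \right)} \right)} 126 = 109 + 2 \left(-32 + 8 \cdot 3\right)^{2} \cdot 126 = 109 + 2 \left(-32 + 24\right)^{2} \cdot 126 = 109 + 2 \left(-8\right)^{2} \cdot 126 = 109 + 2 \cdot 64 \cdot 126 = 109 + 128 \cdot 126 = 109 + 16128 = 16237$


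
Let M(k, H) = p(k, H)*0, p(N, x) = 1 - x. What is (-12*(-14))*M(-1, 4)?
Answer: 0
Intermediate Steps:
M(k, H) = 0 (M(k, H) = (1 - H)*0 = 0)
(-12*(-14))*M(-1, 4) = -12*(-14)*0 = 168*0 = 0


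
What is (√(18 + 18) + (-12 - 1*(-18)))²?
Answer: 144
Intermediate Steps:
(√(18 + 18) + (-12 - 1*(-18)))² = (√36 + (-12 + 18))² = (6 + 6)² = 12² = 144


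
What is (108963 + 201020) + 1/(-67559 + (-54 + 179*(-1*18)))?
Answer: 21957645804/70835 ≈ 3.0998e+5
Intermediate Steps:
(108963 + 201020) + 1/(-67559 + (-54 + 179*(-1*18))) = 309983 + 1/(-67559 + (-54 + 179*(-18))) = 309983 + 1/(-67559 + (-54 - 3222)) = 309983 + 1/(-67559 - 3276) = 309983 + 1/(-70835) = 309983 - 1/70835 = 21957645804/70835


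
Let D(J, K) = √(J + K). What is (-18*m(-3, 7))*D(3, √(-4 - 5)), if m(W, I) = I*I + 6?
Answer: -990*√(3 + 3*I) ≈ -1883.9 - 780.36*I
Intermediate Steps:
m(W, I) = 6 + I² (m(W, I) = I² + 6 = 6 + I²)
(-18*m(-3, 7))*D(3, √(-4 - 5)) = (-18*(6 + 7²))*√(3 + √(-4 - 5)) = (-18*(6 + 49))*√(3 + √(-9)) = (-18*55)*√(3 + 3*I) = -990*√(3 + 3*I)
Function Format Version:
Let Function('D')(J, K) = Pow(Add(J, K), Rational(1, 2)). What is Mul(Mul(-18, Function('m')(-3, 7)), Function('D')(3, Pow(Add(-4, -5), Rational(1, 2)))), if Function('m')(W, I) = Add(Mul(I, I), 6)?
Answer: Mul(-990, Pow(Add(3, Mul(3, I)), Rational(1, 2))) ≈ Add(-1883.9, Mul(-780.36, I))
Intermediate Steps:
Function('m')(W, I) = Add(6, Pow(I, 2)) (Function('m')(W, I) = Add(Pow(I, 2), 6) = Add(6, Pow(I, 2)))
Mul(Mul(-18, Function('m')(-3, 7)), Function('D')(3, Pow(Add(-4, -5), Rational(1, 2)))) = Mul(Mul(-18, Add(6, Pow(7, 2))), Pow(Add(3, Pow(Add(-4, -5), Rational(1, 2))), Rational(1, 2))) = Mul(Mul(-18, Add(6, 49)), Pow(Add(3, Pow(-9, Rational(1, 2))), Rational(1, 2))) = Mul(Mul(-18, 55), Pow(Add(3, Mul(3, I)), Rational(1, 2))) = Mul(-990, Pow(Add(3, Mul(3, I)), Rational(1, 2)))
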